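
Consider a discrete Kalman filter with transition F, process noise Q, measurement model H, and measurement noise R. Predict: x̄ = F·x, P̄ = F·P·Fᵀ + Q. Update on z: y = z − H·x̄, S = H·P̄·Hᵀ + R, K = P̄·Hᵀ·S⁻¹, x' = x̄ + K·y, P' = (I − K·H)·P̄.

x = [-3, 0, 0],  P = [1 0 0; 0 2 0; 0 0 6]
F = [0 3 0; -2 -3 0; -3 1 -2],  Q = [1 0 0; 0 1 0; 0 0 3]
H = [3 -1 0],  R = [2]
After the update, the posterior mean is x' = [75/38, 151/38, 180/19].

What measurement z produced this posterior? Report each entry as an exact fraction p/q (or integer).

z = [2]

x̄ = F·x = [0, 6, 9]
P̄ = F·P·Fᵀ + Q = [19 -18 6; -18 23 0; 6 0 38]
S = H·P̄·Hᵀ + R = [304]
K = P̄·Hᵀ·S⁻¹ = [75/304; -77/304; 9/152]
x' − x̄ = [75/38, -77/38, 9/19] = K·y
y = (KᵀK)⁻¹·Kᵀ·(x' − x̄) = [8]
z = y + H·x̄ = [8] + [-6] = [2]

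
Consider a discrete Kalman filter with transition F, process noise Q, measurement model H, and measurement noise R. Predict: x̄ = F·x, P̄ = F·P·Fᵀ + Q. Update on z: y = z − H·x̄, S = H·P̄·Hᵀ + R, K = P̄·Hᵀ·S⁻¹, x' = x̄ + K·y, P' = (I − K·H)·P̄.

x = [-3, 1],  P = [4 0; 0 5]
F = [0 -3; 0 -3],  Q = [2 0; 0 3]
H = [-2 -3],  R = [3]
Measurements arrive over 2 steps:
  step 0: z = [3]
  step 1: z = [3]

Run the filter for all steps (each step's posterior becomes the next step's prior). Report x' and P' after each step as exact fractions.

step 0: x' = [-741/1163, -681/1163], P' = [2220/1163 -1251/1163; -1251/1163 1068/1163]
step 1: x' = [-60681/142247, -13563/20321], P' = [265578/142247 -21528/20321; -21528/20321 5295/5806]

step 0: x̄ = F·x = [-3, -3]
step 0: P̄ = F·P·Fᵀ + Q = [47 45; 45 48]
step 0: y = z − H·x̄ = [-12]
step 0: S = H·P̄·Hᵀ + R = [1163]
step 0: K = P̄·Hᵀ·S⁻¹ = [-229/1163; -234/1163]
step 0: x' = x̄ + K·y = [-741/1163, -681/1163]
step 0: P' = (I − K·H)·P̄ = [2220/1163 -1251/1163; -1251/1163 1068/1163]
step 1: x̄ = F·x = [2043/1163, 2043/1163]
step 1: P̄ = F·P·Fᵀ + Q = [11938/1163 9612/1163; 9612/1163 13101/1163]
step 1: y = z − H·x̄ = [13704/1163]
step 1: S = H·P̄·Hᵀ + R = [284494/1163]
step 1: K = P̄·Hᵀ·S⁻¹ = [-26356/142247; -8361/40642]
step 1: x' = x̄ + K·y = [-60681/142247, -13563/20321]
step 1: P' = (I − K·H)·P̄ = [265578/142247 -21528/20321; -21528/20321 5295/5806]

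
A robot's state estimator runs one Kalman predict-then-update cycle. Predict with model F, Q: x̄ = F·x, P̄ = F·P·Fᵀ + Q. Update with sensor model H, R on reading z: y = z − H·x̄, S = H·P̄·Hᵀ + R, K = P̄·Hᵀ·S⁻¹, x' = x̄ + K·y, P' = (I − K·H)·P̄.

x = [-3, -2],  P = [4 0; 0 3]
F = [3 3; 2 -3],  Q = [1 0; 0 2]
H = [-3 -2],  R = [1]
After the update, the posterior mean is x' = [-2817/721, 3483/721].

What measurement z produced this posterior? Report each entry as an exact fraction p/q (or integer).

z = [2]

x̄ = F·x = [-15, 0]
P̄ = F·P·Fᵀ + Q = [64 -3; -3 45]
S = H·P̄·Hᵀ + R = [721]
K = P̄·Hᵀ·S⁻¹ = [-186/721; -81/721]
x' − x̄ = [7998/721, 3483/721] = K·y
y = (KᵀK)⁻¹·Kᵀ·(x' − x̄) = [-43]
z = y + H·x̄ = [-43] + [45] = [2]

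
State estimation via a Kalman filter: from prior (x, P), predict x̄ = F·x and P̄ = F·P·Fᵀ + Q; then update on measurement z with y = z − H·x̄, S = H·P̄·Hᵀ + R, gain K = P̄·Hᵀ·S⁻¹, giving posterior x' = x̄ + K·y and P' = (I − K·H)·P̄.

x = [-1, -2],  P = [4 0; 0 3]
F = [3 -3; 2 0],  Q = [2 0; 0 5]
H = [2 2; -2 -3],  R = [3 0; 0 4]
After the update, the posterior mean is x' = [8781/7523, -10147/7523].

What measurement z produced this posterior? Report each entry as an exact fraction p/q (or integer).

x̄ = F·x = [3, -2]
P̄ = F·P·Fᵀ + Q = [65 24; 24 21]
S = H·P̄·Hᵀ + R = [539 -626; -626 741]
K = P̄·Hᵀ·S⁻¹ = [5446/7523 2550/7523; -2796/7523 -3489/7523]
x' − x̄ = [-13788/7523, 4899/7523] = K·y
y = (KᵀK)⁻¹·Kᵀ·(x' − x̄) = [-3, 1]
z = y + H·x̄ = [-3, 1] + [2, 0] = [-1, 1]

z = [-1, 1]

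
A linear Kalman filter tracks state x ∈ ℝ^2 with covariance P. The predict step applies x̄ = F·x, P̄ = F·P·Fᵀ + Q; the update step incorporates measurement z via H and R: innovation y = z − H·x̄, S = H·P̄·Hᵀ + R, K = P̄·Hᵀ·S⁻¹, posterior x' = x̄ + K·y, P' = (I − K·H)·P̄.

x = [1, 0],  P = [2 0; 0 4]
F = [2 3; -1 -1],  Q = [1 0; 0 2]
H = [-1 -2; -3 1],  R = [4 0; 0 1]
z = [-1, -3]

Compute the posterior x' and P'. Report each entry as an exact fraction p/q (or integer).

x' = [6799/7149, -1157/7149]
P' = [1012/7149 976/7149; 976/7149 3880/7149]

x̄ = F·x = [2, -1]
P̄ = F·P·Fᵀ + Q = [45 -16; -16 8]
y = z − H·x̄ = [-1, 4]
S = H·P̄·Hᵀ + R = [17 39; 39 510]
K = P̄·Hᵀ·S⁻¹ = [-247/2383 -2060/7149; -728/2383 952/7149]
x' = x̄ + K·y = [6799/7149, -1157/7149]
P' = (I − K·H)·P̄ = [1012/7149 976/7149; 976/7149 3880/7149]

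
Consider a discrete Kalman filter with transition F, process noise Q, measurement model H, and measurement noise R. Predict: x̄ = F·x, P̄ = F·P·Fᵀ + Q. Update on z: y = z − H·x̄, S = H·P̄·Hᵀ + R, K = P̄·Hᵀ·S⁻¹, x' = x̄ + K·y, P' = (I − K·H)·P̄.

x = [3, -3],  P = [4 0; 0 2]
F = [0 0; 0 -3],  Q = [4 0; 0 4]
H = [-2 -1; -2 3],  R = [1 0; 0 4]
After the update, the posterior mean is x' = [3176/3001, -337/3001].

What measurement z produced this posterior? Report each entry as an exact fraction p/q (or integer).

x̄ = F·x = [0, 9]
P̄ = F·P·Fᵀ + Q = [4 0; 0 22]
S = H·P̄·Hᵀ + R = [39 -50; -50 218]
K = P̄·Hᵀ·S⁻¹ = [-1072/3001 -356/3001; -748/3001 737/3001]
x' − x̄ = [3176/3001, -27346/3001] = K·y
y = (KᵀK)⁻¹·Kᵀ·(x' − x̄) = [7, -30]
z = y + H·x̄ = [7, -30] + [-9, 27] = [-2, -3]

z = [-2, -3]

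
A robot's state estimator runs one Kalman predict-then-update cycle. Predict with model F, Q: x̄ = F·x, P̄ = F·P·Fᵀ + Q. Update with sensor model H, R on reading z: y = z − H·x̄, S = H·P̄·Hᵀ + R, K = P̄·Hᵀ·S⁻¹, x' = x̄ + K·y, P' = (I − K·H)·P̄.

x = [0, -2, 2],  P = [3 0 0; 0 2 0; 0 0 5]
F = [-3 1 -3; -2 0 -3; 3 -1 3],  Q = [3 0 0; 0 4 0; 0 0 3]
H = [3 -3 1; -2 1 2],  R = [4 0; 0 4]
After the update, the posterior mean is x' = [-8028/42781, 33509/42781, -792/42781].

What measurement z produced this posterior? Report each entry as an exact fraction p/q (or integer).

x̄ = F·x = [-8, -6, 8]
P̄ = F·P·Fᵀ + Q = [77 63 -74; 63 61 -63; -74 -63 77]
S = H·P̄·Hᵀ + R = [123 95; 95 769]
K = P̄·Hᵀ·S⁻¹ = [-1903/85562 -26357/85562; -12844/42781 -9039/42781; 11131/85562 25217/85562]
x' − x̄ = [334220/42781, 290195/42781, -343040/42781] = K·y
y = (KᵀK)⁻¹·Kᵀ·(x' − x̄) = [-5, -25]
z = y + H·x̄ = [-5, -25] + [2, 26] = [-3, 1]

z = [-3, 1]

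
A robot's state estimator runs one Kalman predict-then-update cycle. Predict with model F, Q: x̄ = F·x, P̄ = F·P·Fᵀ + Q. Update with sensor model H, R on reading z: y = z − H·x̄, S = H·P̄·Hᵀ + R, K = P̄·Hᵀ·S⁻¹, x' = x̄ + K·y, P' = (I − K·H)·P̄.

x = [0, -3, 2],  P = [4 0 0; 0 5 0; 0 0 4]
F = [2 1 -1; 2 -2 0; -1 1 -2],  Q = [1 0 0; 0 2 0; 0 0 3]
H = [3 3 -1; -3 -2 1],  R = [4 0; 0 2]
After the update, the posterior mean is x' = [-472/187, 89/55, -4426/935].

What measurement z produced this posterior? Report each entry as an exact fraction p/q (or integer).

z = [1, -1]

x̄ = F·x = [-5, 6, -7]
P̄ = F·P·Fᵀ + Q = [26 6 5; 6 38 -18; 5 -18 28]
S = H·P̄·Hᵀ + R = [794 -640; -640 530]
K = P̄·Hᵀ·S⁻¹ = [-617/1122 -925/1122; 23/33 104/165; -415/1122 -1987/5610]
x' − x̄ = [463/187, -241/55, 2119/935] = K·y
y = (KᵀK)⁻¹·Kᵀ·(x' − x̄) = [-9, 3]
z = y + H·x̄ = [-9, 3] + [10, -4] = [1, -1]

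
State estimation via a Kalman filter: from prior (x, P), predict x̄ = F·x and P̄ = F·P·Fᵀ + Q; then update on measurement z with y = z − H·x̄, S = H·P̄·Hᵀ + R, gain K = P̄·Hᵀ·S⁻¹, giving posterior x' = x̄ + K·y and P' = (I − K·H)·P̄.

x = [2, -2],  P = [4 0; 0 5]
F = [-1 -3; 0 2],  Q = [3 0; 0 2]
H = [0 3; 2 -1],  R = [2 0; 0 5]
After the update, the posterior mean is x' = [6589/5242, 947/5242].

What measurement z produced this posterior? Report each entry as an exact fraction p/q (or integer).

x̄ = F·x = [4, -4]
P̄ = F·P·Fᵀ + Q = [52 -30; -30 22]
S = H·P̄·Hᵀ + R = [200 -246; -246 355]
K = P̄·Hᵀ·S⁻¹ = [507/5242 1165/2621; 1629/5242 -41/2621]
x' − x̄ = [-14379/5242, 21915/5242] = K·y
y = (KᵀK)⁻¹·Kᵀ·(x' − x̄) = [13, -9]
z = y + H·x̄ = [13, -9] + [-12, 12] = [1, 3]

z = [1, 3]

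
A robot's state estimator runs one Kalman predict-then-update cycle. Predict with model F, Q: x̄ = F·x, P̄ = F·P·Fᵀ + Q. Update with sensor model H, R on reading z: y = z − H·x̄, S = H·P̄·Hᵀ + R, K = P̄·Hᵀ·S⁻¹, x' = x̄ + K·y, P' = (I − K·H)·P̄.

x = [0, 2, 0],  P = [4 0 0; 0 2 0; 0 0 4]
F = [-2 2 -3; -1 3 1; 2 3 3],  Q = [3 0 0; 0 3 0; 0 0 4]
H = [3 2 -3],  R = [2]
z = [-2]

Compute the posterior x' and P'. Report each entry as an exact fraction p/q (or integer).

x' = [5012/1903, 11290/1903, 13802/1903]
P' = [14264/1903 10024/1903 20730/1903; 10024/1903 54931/1903 46634/1903; 20730/1903 46634/1903 52018/1903]

x̄ = F·x = [4, 6, 6]
P̄ = F·P·Fᵀ + Q = [63 8 -40; 8 29 22; -40 22 74]
y = z − H·x̄ = [-8]
S = H·P̄·Hᵀ + R = [1903]
K = P̄·Hᵀ·S⁻¹ = [325/1903; 16/1903; -298/1903]
x' = x̄ + K·y = [5012/1903, 11290/1903, 13802/1903]
P' = (I − K·H)·P̄ = [14264/1903 10024/1903 20730/1903; 10024/1903 54931/1903 46634/1903; 20730/1903 46634/1903 52018/1903]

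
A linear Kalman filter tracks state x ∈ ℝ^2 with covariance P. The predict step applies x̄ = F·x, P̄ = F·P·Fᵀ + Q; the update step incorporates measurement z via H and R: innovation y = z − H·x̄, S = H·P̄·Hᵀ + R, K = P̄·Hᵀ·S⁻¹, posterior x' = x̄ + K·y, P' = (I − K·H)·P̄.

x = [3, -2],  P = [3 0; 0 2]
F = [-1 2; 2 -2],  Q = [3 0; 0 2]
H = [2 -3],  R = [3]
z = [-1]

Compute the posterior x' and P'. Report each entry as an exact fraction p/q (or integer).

x' = [7/85, 208/425]
P' = [42/17 126/85; 126/85 514/425]

x̄ = F·x = [-7, 10]
P̄ = F·P·Fᵀ + Q = [14 -14; -14 22]
y = z − H·x̄ = [43]
S = H·P̄·Hᵀ + R = [425]
K = P̄·Hᵀ·S⁻¹ = [14/85; -94/425]
x' = x̄ + K·y = [7/85, 208/425]
P' = (I − K·H)·P̄ = [42/17 126/85; 126/85 514/425]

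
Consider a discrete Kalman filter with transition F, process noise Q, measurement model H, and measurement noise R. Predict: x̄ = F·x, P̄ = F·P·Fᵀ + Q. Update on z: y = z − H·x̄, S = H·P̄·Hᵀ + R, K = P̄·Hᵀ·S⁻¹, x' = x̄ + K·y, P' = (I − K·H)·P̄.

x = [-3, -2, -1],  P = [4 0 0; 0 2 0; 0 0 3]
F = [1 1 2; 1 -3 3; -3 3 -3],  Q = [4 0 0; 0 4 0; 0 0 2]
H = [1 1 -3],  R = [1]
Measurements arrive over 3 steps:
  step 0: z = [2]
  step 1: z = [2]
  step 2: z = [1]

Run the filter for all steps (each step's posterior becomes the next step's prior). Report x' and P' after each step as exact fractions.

step 0: x̄ = F·x = [-7, 0, 6]
step 0: P̄ = F·P·Fᵀ + Q = [22 16 -24; 16 53 -57; -24 -57 83]
step 0: y = z − H·x̄ = [27]
step 0: S = H·P̄·Hᵀ + R = [1341]
step 0: K = P̄·Hᵀ·S⁻¹ = [110/1341; 80/447; -110/447]
step 0: x' = x̄ + K·y = [-713/149, 720/149, -96/149]
step 0: P' = (I − K·H)·P̄ = [17402/1341 -1648/447 1372/447; -1648/447 1497/149 307/149; 1372/447 307/149 267/149]
step 1: x̄ = F·x = [-185/149, -3161/149, 4587/149]
step 1: P̄ = F·P·Fᵀ + Q = [63479/1341 13580/1341 -18320/447; 13580/1341 170276/1341 -84692/447; -18320/447 -84692/447 46170/149]
step 1: y = z − H·x̄ = [17405/149]
step 1: S = H·P̄·Hᵀ + R = [5856242/1341]
step 1: K = P̄·Hᵀ·S⁻¹ = [241939/5856242; 473042/2928121; -777813/2928121]
step 1: x' = x̄ + K·y = [20990225/5856242, -6862379/2928121, -715062/2928121]
step 1: P' = (I − K·H)·P̄ = [233567417/5856242 -55692338/2928121 20323467/2928121; -55692338/2928121 38069548/2928121 -6031944/2928121; 20323467/2928121 -6031944/2928121 5023112/2928121]
step 2: x̄ = F·x = [629317/836606, 57874127/5856242, -99854577/5856242]
step 2: P̄ = F·P·Fᵀ + Q = [37839887/836606 75374737/836606 -133510911/836606; 75374737/836606 2161999909/5856242 -3517899435/5856242; -133510911/836606 -3517899435/5856242 5843206081/5856242]
step 2: y = z − H·x̄ = [-355986835/5856242]
step 2: S = H·P̄·Hᵀ + R = [82791691279/5856242]
step 2: K = P̄·Hᵀ·S⁻¹ = [3596231499/82791691279; 13243321373/82791691279; -21982094055/82791691279]
step 2: x' = x̄ + K·y = [-156328160242/82791691279, 13156695909/82791691279, -75439714149/82791691279]
step 2: P' = (I − K·H)·P̄ = [1536295239055/82791691279 -673338940123/82791691279 286453355811/82791691279; -673338940123/82791691279 616447889721/82791691279 -23378123925/82791691279; 286453355811/82791691279 -23378123925/82791691279 95019108647/82791691279]

step 0: x' = [-713/149, 720/149, -96/149], P' = [17402/1341 -1648/447 1372/447; -1648/447 1497/149 307/149; 1372/447 307/149 267/149]
step 1: x' = [20990225/5856242, -6862379/2928121, -715062/2928121], P' = [233567417/5856242 -55692338/2928121 20323467/2928121; -55692338/2928121 38069548/2928121 -6031944/2928121; 20323467/2928121 -6031944/2928121 5023112/2928121]
step 2: x' = [-156328160242/82791691279, 13156695909/82791691279, -75439714149/82791691279], P' = [1536295239055/82791691279 -673338940123/82791691279 286453355811/82791691279; -673338940123/82791691279 616447889721/82791691279 -23378123925/82791691279; 286453355811/82791691279 -23378123925/82791691279 95019108647/82791691279]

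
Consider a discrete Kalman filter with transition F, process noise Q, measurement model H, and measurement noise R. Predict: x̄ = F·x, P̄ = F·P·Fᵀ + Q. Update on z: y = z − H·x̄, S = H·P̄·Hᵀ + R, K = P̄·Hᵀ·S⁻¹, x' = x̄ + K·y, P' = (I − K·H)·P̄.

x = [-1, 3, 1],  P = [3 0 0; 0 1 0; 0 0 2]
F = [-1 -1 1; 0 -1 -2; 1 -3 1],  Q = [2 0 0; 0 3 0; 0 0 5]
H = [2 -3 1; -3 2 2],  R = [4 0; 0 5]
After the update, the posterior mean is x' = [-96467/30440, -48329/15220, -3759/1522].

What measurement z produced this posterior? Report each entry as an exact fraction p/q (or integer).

z = [1, -1]

x̄ = F·x = [-1, -5, -9]
P̄ = F·P·Fᵀ + Q = [8 -3 2; -3 12 -1; 2 -1 19]
S = H·P̄·Hᵀ + R = [213 -115; -115 205]
K = P̄·Hᵀ·S⁻¹ = [509/6088 -2433/30440; -525/3044 829/15220; 439/1522 469/1522]
x' − x̄ = [-66027/30440, 27771/15220, 9939/1522] = K·y
y = (KᵀK)⁻¹·Kᵀ·(x' − x̄) = [-3, 24]
z = y + H·x̄ = [-3, 24] + [4, -25] = [1, -1]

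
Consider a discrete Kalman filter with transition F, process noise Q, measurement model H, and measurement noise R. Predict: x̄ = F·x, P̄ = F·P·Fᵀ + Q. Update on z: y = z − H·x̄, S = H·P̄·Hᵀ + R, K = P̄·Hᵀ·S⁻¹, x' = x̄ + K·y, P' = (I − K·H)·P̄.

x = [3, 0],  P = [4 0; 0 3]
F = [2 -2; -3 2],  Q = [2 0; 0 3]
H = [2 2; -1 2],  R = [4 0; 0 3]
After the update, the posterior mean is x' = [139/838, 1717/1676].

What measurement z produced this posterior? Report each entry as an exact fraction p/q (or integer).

x̄ = F·x = [6, -9]
P̄ = F·P·Fᵀ + Q = [30 -36; -36 51]
S = H·P̄·Hᵀ + R = [40 72; 72 381]
K = P̄·Hᵀ·S⁻¹ = [231/838 -134/419; 249/1676 140/419]
x' − x̄ = [-4889/838, 16801/1676] = K·y
y = (KᵀK)⁻¹·Kᵀ·(x' − x̄) = [9, 26]
z = y + H·x̄ = [9, 26] + [-6, -24] = [3, 2]

z = [3, 2]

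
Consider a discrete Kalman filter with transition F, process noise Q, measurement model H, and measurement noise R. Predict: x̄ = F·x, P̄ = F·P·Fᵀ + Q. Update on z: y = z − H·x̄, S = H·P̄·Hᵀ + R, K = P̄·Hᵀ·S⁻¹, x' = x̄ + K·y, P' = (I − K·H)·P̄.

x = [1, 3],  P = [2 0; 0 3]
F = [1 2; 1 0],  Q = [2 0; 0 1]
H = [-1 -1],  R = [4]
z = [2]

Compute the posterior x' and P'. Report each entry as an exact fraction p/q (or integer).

x' = [1/3, -23/27]
P' = [4 -4/3; -4/3 56/27]

x̄ = F·x = [7, 1]
P̄ = F·P·Fᵀ + Q = [16 2; 2 3]
y = z − H·x̄ = [10]
S = H·P̄·Hᵀ + R = [27]
K = P̄·Hᵀ·S⁻¹ = [-2/3; -5/27]
x' = x̄ + K·y = [1/3, -23/27]
P' = (I − K·H)·P̄ = [4 -4/3; -4/3 56/27]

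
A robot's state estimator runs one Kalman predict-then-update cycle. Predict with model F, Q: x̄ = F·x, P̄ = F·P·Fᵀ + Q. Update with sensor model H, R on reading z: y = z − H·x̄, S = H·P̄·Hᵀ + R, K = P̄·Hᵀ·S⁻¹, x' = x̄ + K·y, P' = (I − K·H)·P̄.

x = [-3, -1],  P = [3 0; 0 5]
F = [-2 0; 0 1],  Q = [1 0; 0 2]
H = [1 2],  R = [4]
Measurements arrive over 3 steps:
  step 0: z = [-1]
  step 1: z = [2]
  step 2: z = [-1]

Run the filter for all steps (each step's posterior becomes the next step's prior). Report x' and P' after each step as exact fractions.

step 0: x' = [41/9, -23/9], P' = [416/45 -182/45; -182/45 119/45]
step 1: x' = [1440/4181, 2001/4181], P' = [26808/4181 -8530/4181; -8530/4181 5829/4181]
step 2: x' = [-358959/253141, 63515/253141], P' = [1679824/253141 -548846/253141; -548846/253141 365307/253141]

step 0: x̄ = F·x = [6, -1]
step 0: P̄ = F·P·Fᵀ + Q = [13 0; 0 7]
step 0: y = z − H·x̄ = [-5]
step 0: S = H·P̄·Hᵀ + R = [45]
step 0: K = P̄·Hᵀ·S⁻¹ = [13/45; 14/45]
step 0: x' = x̄ + K·y = [41/9, -23/9]
step 0: P' = (I − K·H)·P̄ = [416/45 -182/45; -182/45 119/45]
step 1: x̄ = F·x = [-82/9, -23/9]
step 1: P̄ = F·P·Fᵀ + Q = [1709/45 364/45; 364/45 209/45]
step 1: y = z − H·x̄ = [146/9]
step 1: S = H·P̄·Hᵀ + R = [4181/45]
step 1: K = P̄·Hᵀ·S⁻¹ = [2437/4181; 782/4181]
step 1: x' = x̄ + K·y = [1440/4181, 2001/4181]
step 1: P' = (I − K·H)·P̄ = [26808/4181 -8530/4181; -8530/4181 5829/4181]
step 2: x̄ = F·x = [-2880/4181, 2001/4181]
step 2: P̄ = F·P·Fᵀ + Q = [111413/4181 17060/4181; 17060/4181 14191/4181]
step 2: y = z − H·x̄ = [-5303/4181]
step 2: S = H·P̄·Hᵀ + R = [253141/4181]
step 2: K = P̄·Hᵀ·S⁻¹ = [145533/253141; 45442/253141]
step 2: x' = x̄ + K·y = [-358959/253141, 63515/253141]
step 2: P' = (I − K·H)·P̄ = [1679824/253141 -548846/253141; -548846/253141 365307/253141]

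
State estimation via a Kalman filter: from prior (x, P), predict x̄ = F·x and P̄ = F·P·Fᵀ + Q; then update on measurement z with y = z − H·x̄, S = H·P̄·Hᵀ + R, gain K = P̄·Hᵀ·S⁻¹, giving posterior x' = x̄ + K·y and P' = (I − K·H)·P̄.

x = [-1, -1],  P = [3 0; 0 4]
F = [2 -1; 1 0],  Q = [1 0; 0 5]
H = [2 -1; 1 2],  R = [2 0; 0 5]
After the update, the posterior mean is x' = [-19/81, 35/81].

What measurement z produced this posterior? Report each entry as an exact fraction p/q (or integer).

z = [-1, 1]

x̄ = F·x = [-1, -1]
P̄ = F·P·Fᵀ + Q = [17 6; 6 8]
S = H·P̄·Hᵀ + R = [54 36; 36 78]
K = P̄·Hᵀ·S⁻¹ = [95/243 31/162; -40/243 29/81]
x' − x̄ = [62/81, 116/81] = K·y
y = (KᵀK)⁻¹·Kᵀ·(x' − x̄) = [0, 4]
z = y + H·x̄ = [0, 4] + [-1, -3] = [-1, 1]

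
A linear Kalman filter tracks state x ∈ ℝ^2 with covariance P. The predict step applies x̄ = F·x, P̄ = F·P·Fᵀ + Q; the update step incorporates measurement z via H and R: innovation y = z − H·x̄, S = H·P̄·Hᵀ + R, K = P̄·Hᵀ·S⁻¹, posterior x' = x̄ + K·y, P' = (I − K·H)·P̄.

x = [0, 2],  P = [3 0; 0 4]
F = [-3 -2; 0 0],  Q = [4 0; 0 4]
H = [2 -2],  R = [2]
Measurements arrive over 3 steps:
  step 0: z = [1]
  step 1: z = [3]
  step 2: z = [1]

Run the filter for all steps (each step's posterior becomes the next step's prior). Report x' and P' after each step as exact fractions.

step 0: x̄ = F·x = [-4, 0]
step 0: P̄ = F·P·Fᵀ + Q = [47 0; 0 4]
step 0: y = z − H·x̄ = [9]
step 0: S = H·P̄·Hᵀ + R = [206]
step 0: K = P̄·Hᵀ·S⁻¹ = [47/103; -4/103]
step 0: x' = x̄ + K·y = [11/103, -36/103]
step 0: P' = (I − K·H)·P̄ = [423/103 376/103; 376/103 380/103]
step 1: x̄ = F·x = [39/103, 0]
step 1: P̄ = F·P·Fᵀ + Q = [10251/103 0; 0 4]
step 1: y = z − H·x̄ = [231/103]
step 1: S = H·P̄·Hᵀ + R = [42858/103]
step 1: K = P̄·Hᵀ·S⁻¹ = [1139/2381; -412/21429]
step 1: x' = x̄ + K·y = [3456/2381, -308/7143]
step 1: P' = (I − K·H)·P̄ = [10251/2381 9112/2381; 9112/2381 82420/21429]
step 2: x̄ = F·x = [-30488/7143, 0]
step 2: P̄ = F·P·Fᵀ + Q = [2229823/21429 0; 0 4]
step 2: y = z − H·x̄ = [68119/7143]
step 2: S = H·P̄·Hᵀ + R = [9305014/21429]
step 2: K = P̄·Hᵀ·S⁻¹ = [2229823/4652507; -85716/4652507]
step 2: x' = x̄ + K·y = [1406647/4652507, -817428/4652507]
step 2: P' = (I − K·H)·P̄ = [20068407/4652507 17838584/4652507; 17838584/4652507 17924300/4652507]

step 0: x' = [11/103, -36/103], P' = [423/103 376/103; 376/103 380/103]
step 1: x' = [3456/2381, -308/7143], P' = [10251/2381 9112/2381; 9112/2381 82420/21429]
step 2: x' = [1406647/4652507, -817428/4652507], P' = [20068407/4652507 17838584/4652507; 17838584/4652507 17924300/4652507]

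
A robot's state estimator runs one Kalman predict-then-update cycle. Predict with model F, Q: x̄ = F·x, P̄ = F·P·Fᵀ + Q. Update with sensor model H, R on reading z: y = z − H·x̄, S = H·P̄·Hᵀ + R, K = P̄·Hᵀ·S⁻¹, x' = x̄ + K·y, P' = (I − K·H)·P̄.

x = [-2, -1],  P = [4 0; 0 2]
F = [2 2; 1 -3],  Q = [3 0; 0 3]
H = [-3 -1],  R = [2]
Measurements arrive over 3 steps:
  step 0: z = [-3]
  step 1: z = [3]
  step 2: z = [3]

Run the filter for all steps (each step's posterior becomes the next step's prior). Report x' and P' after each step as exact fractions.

step 0: x' = [32/123, 253/123], P' = [713/246 -1985/246; -1985/246 5981/246]
step 1: x' = [-7662/3317, 14387/3317], P' = [170939/6634 -504435/6634; -504435/6634 1500935/6634]
step 2: x' = [976823/227611, -3613824/227611], P' = [41934261/455222 -124433021/455222; -124433021/455222 370086953/455222]

step 0: x̄ = F·x = [-6, 1]
step 0: P̄ = F·P·Fᵀ + Q = [27 -4; -4 25]
step 0: y = z − H·x̄ = [-20]
step 0: S = H·P̄·Hᵀ + R = [246]
step 0: K = P̄·Hᵀ·S⁻¹ = [-77/246; -13/246]
step 0: x' = x̄ + K·y = [32/123, 253/123]
step 0: P' = (I − K·H)·P̄ = [713/246 -1985/246; -1985/246 5981/246]
step 1: x̄ = F·x = [190/41, -727/123]
step 1: P̄ = F·P·Fᵀ + Q = [1939/41 -4420/41; -4420/41 33595/123]
step 1: y = z − H·x̄ = [1352/123]
step 1: S = H·P̄·Hᵀ + R = [6634/123]
step 1: K = P̄·Hᵀ·S⁻¹ = [-4191/6634; 6185/6634]
step 1: x' = x̄ + K·y = [-7662/3317, 14387/3317]
step 1: P' = (I − K·H)·P̄ = [170939/6634 -504435/6634; -504435/6634 1500935/6634]
step 2: x̄ = F·x = [13450/3317, -50823/3317]
step 2: P̄ = F·P·Fᵀ + Q = [1335959/3317 -3322996/3317; -3322996/3317 8362933/3317]
step 2: y = z − H·x̄ = [-522/3317]
step 2: S = H·P̄·Hᵀ + R = [455222/3317]
step 2: K = P̄·Hᵀ·S⁻¹ = [-684881/455222; 1606055/455222]
step 2: x' = x̄ + K·y = [976823/227611, -3613824/227611]
step 2: P' = (I − K·H)·P̄ = [41934261/455222 -124433021/455222; -124433021/455222 370086953/455222]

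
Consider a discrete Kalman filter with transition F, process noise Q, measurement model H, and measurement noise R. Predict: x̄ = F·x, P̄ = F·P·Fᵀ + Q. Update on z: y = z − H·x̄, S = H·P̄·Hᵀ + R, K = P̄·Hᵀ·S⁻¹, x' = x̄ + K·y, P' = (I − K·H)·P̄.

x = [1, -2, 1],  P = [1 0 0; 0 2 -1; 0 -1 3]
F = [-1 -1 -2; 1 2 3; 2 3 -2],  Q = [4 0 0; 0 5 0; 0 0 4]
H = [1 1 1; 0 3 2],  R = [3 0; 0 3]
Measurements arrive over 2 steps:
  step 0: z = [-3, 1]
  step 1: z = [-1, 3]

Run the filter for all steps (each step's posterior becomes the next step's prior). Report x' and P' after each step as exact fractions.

step 0: x̄ = F·x = [-1, 0, -6]
step 0: P̄ = F·P·Fᵀ + Q = [15 -16 8; -16 29 -9; 8 -9 50]
step 0: y = z − H·x̄ = [4, 13]
step 0: S = H·P̄·Hᵀ + R = [63 110; 110 356]
step 0: K = P̄·Hᵀ·S⁻¹ = [1503/2582 -1393/5164; -3083/5164 3907/10328; 4707/5164 -791/10328]
step 0: x' = x̄ + K·y = [-11249/5164, 26127/10328, -34595/10328]
step 0: P' = (I − K·H)·P̄ = [5921/2582 1469/5164 -4293/5164; 1469/5164 54593/10328 -76029/10328; -4293/5164 -76029/10328 112857/10328]
step 1: x̄ = F·x = [65561/10328, -74029/10328, 102575/10328]
step 1: P̄ = F·P·Fᵀ + Q = [238433/10328 -243693/10328 546879/10328; -243693/10328 357297/10328 -696139/10328; 546879/10328 -696139/10328 2095105/10328]
step 1: y = z − H·x̄ = [-104435/10328, 47921/10328]
step 1: S = H·P̄·Hᵀ + R = [1935913/10328 2144085/10328; 2144085/10328 3273409/10328]
step 1: K = P̄·Hᵀ·S⁻¹ = [48185801/84233857 -22228998/84233857; -118119515/168467714 60879473/168467714; 90197700/84233857 -4994611/84233857]
step 1: x' = x̄ + K·y = [-55680097/84233857, 269337759/168467714, -98649852/84233857]
step 1: P' = (I − K·H)·P̄ = [198274268/84233857 40746736/84233857 -94463601/84233857; 40746736/84233857 1054342453/168467714 -745097235/84233857; -94463601/84233857 -745097235/84233857 1110153936/84233857]

step 0: x' = [-11249/5164, 26127/10328, -34595/10328], P' = [5921/2582 1469/5164 -4293/5164; 1469/5164 54593/10328 -76029/10328; -4293/5164 -76029/10328 112857/10328]
step 1: x' = [-55680097/84233857, 269337759/168467714, -98649852/84233857], P' = [198274268/84233857 40746736/84233857 -94463601/84233857; 40746736/84233857 1054342453/168467714 -745097235/84233857; -94463601/84233857 -745097235/84233857 1110153936/84233857]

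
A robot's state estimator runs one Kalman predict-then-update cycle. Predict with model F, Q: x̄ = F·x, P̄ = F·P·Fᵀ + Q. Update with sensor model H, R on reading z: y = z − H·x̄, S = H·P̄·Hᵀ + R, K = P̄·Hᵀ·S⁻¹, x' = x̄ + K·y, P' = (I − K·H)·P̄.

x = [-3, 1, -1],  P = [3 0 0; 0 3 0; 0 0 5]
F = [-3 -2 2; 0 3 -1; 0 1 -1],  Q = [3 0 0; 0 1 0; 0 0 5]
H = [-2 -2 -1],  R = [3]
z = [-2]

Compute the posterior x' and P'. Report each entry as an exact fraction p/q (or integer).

x̄ = F·x = [5, 4, 2]
P̄ = F·P·Fᵀ + Q = [62 -28 -16; -28 33 14; -16 14 13]
y = z − H·x̄ = [18]
S = H·P̄·Hᵀ + R = [164]
K = P̄·Hᵀ·S⁻¹ = [-13/41; -6/41; -9/164]
x' = x̄ + K·y = [-29/41, 56/41, 83/82]
P' = (I − K·H)·P̄ = [1866/41 -1460/41 -773/41; -1460/41 1209/41 520/41; -773/41 520/41 2051/164]

x' = [-29/41, 56/41, 83/82]
P' = [1866/41 -1460/41 -773/41; -1460/41 1209/41 520/41; -773/41 520/41 2051/164]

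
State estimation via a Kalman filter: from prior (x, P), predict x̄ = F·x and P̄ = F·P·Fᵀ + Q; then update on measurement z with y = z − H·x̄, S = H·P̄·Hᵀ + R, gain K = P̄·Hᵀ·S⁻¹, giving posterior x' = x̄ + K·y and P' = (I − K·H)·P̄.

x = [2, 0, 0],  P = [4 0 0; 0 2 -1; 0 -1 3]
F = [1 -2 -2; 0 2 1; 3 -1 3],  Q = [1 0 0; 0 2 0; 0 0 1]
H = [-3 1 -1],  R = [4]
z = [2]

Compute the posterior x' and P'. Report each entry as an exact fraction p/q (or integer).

x̄ = F·x = [2, 0, 6]
P̄ = F·P·Fᵀ + Q = [17 -8 2; -8 9 0; 2 0 72]
y = z − H·x̄ = [14]
S = H·P̄·Hᵀ + R = [298]
K = P̄·Hᵀ·S⁻¹ = [-61/298; 33/298; -39/149]
x' = x̄ + K·y = [-129/149, 231/149, 348/149]
P' = (I − K·H)·P̄ = [1345/298 -371/298 -2081/149; -371/298 1593/298 1287/149; -2081/149 1287/149 7686/149]

x' = [-129/149, 231/149, 348/149]
P' = [1345/298 -371/298 -2081/149; -371/298 1593/298 1287/149; -2081/149 1287/149 7686/149]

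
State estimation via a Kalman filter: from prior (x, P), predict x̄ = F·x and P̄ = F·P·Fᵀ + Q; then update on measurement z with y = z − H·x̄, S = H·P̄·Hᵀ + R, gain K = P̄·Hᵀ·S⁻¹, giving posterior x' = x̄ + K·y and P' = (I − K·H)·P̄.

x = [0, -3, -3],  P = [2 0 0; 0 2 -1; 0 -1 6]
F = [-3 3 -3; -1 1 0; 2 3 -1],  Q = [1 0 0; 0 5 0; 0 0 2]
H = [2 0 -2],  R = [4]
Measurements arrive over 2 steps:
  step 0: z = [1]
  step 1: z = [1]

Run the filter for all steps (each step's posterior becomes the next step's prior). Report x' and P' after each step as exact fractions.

step 0: x̄ = F·x = [0, -3, -6]
step 0: P̄ = F·P·Fᵀ + Q = [109 15 36; 15 9 3; 36 3 40]
step 0: y = z − H·x̄ = [-11]
step 0: S = H·P̄·Hᵀ + R = [312]
step 0: K = P̄·Hᵀ·S⁻¹ = [73/156; 1/13; -1/39]
step 0: x' = x̄ + K·y = [-803/156, -50/13, -223/39]
step 0: P' = (I − K·H)·P̄ = [3173/78 49/13 1550/39; 49/13 93/13 47/13; 1550/39 47/13 1552/39]
step 1: x̄ = F·x = [1095/52, 203/156, -419/26]
step 1: P̄ = F·P·Fᵀ + Q = [35675/26 5961/26 -3045/13; 5961/26 3533/78 -358/13; -3045/13 -358/13 1735/13]
step 1: y = z − H·x̄ = [-1907/26]
step 1: S = H·P̄·Hᵀ + R = [102702/13]
step 1: K = P̄·Hᵀ·S⁻¹ = [41765/102702; 6677/102702; -4780/51351]
step 1: x' = x̄ + K·y = [-900635/102702, -59348/17117, -953893/102702]
step 1: P' = (I − K·H)·P̄ = [3370450/51351 1047631/51351 3328685/51351; 1047631/51351 203744/17117 1040954/51351; 3328685/51351 1040954/51351 3338245/51351]

step 0: x' = [-803/156, -50/13, -223/39], P' = [3173/78 49/13 1550/39; 49/13 93/13 47/13; 1550/39 47/13 1552/39]
step 1: x' = [-900635/102702, -59348/17117, -953893/102702], P' = [3370450/51351 1047631/51351 3328685/51351; 1047631/51351 203744/17117 1040954/51351; 3328685/51351 1040954/51351 3338245/51351]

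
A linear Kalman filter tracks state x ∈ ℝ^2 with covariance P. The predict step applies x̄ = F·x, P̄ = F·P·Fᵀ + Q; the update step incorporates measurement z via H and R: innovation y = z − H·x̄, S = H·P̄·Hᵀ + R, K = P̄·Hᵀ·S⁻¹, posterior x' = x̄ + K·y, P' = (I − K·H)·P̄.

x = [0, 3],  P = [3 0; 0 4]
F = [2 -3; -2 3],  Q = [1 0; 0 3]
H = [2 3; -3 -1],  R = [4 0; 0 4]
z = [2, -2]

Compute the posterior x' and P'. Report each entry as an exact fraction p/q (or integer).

x' = [4336/10703, 366/973]
P' = [8584/10703 -708/973; -708/973 996/973]

x̄ = F·x = [-9, 9]
P̄ = F·P·Fᵀ + Q = [49 -48; -48 51]
y = z − H·x̄ = [-7, -20]
S = H·P̄·Hᵀ + R = [83 81; 81 208]
K = P̄·Hᵀ·S⁻¹ = [-1549/10703 -4491/10703; 393/973 282/973]
x' = x̄ + K·y = [4336/10703, 366/973]
P' = (I − K·H)·P̄ = [8584/10703 -708/973; -708/973 996/973]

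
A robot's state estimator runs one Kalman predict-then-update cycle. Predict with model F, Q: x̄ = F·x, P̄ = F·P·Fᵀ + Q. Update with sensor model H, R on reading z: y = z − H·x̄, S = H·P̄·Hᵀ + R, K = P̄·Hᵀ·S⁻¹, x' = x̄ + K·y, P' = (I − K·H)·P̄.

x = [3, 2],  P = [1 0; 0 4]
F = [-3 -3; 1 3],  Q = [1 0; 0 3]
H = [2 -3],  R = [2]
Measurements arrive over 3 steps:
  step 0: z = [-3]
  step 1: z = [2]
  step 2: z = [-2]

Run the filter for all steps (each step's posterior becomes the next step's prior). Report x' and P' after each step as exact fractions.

step 0: x̄ = F·x = [-15, 9]
step 0: P̄ = F·P·Fᵀ + Q = [46 -39; -39 40]
step 0: y = z − H·x̄ = [54]
step 0: S = H·P̄·Hᵀ + R = [1014]
step 0: K = P̄·Hᵀ·S⁻¹ = [209/1014; -33/169]
step 0: x' = x̄ + K·y = [-654/169, -261/169]
step 0: P' = (I − K·H)·P̄ = [2963/1014 306/169; 306/169 226/169]
step 1: x̄ = F·x = [2745/169, -1437/169]
step 1: P̄ = F·P·Fᵀ + Q = [24311/338 -14375/338; -14375/338 29225/1014]
step 1: y = z − H·x̄ = [-9463/169]
step 1: S = H·P̄·Hᵀ + R = [358095/338]
step 1: K = P̄·Hᵀ·S⁻¹ = [91747/358095; -3865/23873]
step 1: x' = x̄ + K·y = [679106/358095, 13426/23873]
step 1: P' = (I − K·H)·P̄ = [852472/358095 33810/23873; 33810/23873 75350/71619]
step 2: x̄ = F·x = [-880496/119365, 1283276/358095]
step 2: P̄ = F·P·Fᵀ + Q = [6849931/119365 -4011322/119365; -4011322/119365 8360407/358095]
step 2: y = z − H·x̄ = [2805538/119365]
step 2: S = H·P̄·Hᵀ + R = [100855539/119365]
step 2: K = P̄·Hᵀ·S⁻¹ = [25733828/100855539; -1820339/11206171]
step 2: x' = x̄ + K·y = [-139116712/100855539, -7879030/33618513]
step 2: P' = (I − K·H)·P̄ = [239798765/100855539 15856662/11206171; 15856662/11206171 35354002/33618513]

step 0: x' = [-654/169, -261/169], P' = [2963/1014 306/169; 306/169 226/169]
step 1: x' = [679106/358095, 13426/23873], P' = [852472/358095 33810/23873; 33810/23873 75350/71619]
step 2: x' = [-139116712/100855539, -7879030/33618513], P' = [239798765/100855539 15856662/11206171; 15856662/11206171 35354002/33618513]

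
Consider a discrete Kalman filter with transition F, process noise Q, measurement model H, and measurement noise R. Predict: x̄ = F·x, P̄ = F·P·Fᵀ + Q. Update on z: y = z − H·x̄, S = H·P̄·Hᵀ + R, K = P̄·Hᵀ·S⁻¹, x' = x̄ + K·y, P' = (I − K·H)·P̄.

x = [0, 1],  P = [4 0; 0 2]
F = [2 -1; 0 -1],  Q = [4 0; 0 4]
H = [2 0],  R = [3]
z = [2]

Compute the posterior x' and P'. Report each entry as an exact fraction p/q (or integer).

x' = [85/91, -75/91]
P' = [66/91 6/91; 6/91 530/91]

x̄ = F·x = [-1, -1]
P̄ = F·P·Fᵀ + Q = [22 2; 2 6]
y = z − H·x̄ = [4]
S = H·P̄·Hᵀ + R = [91]
K = P̄·Hᵀ·S⁻¹ = [44/91; 4/91]
x' = x̄ + K·y = [85/91, -75/91]
P' = (I − K·H)·P̄ = [66/91 6/91; 6/91 530/91]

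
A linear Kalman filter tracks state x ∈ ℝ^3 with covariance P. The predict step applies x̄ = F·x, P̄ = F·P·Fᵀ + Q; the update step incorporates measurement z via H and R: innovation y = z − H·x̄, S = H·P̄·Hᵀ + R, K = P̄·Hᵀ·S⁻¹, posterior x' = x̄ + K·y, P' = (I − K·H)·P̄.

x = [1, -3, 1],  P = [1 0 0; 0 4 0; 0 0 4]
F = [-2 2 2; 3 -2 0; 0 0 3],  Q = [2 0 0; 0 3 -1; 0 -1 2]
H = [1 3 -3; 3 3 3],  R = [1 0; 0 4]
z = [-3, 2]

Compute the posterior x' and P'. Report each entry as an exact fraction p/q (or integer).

x̄ = F·x = [-6, 9, 3]
P̄ = F·P·Fᵀ + Q = [38 -22 24; -22 28 -1; 24 -1 38]
y = z − H·x̄ = [-15, -16]
S = H·P̄·Hᵀ + R = [375 -384; -384 958]
K = P̄·Hᵀ·S⁻¹ = [-2260/9627 100/3209; 34015/105897 10195/70598; -3137/35299 10971/70598]
x' = x̄ + K·y = [-9554/3209, 66056/35299, 65184/35299]
P' = (I − K·H)·P̄ = [103826/9627 -69394/9627 -11344/3209; -69394/9627 1049507/211794 172647/70598; -11344/3209 172647/70598 91549/70598]

x' = [-9554/3209, 66056/35299, 65184/35299]
P' = [103826/9627 -69394/9627 -11344/3209; -69394/9627 1049507/211794 172647/70598; -11344/3209 172647/70598 91549/70598]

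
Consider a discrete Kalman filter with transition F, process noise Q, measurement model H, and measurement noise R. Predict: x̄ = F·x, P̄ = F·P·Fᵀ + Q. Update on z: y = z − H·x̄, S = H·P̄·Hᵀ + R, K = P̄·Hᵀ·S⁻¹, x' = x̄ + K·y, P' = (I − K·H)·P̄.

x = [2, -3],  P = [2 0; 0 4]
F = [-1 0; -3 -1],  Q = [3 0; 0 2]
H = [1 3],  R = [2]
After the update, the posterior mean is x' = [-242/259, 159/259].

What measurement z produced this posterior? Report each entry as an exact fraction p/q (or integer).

x̄ = F·x = [-2, -3]
P̄ = F·P·Fᵀ + Q = [5 6; 6 24]
S = H·P̄·Hᵀ + R = [259]
K = P̄·Hᵀ·S⁻¹ = [23/259; 78/259]
x' − x̄ = [276/259, 936/259] = K·y
y = (KᵀK)⁻¹·Kᵀ·(x' − x̄) = [12]
z = y + H·x̄ = [12] + [-11] = [1]

z = [1]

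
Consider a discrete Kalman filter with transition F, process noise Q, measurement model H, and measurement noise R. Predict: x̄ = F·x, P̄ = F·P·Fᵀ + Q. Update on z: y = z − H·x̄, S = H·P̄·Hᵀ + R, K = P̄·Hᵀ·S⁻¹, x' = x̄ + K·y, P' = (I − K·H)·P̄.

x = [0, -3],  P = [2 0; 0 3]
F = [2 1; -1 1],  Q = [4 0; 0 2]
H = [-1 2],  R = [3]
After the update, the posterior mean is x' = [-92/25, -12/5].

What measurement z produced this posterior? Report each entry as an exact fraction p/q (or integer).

z = [-1]

x̄ = F·x = [-3, -3]
P̄ = F·P·Fᵀ + Q = [15 -1; -1 7]
S = H·P̄·Hᵀ + R = [50]
K = P̄·Hᵀ·S⁻¹ = [-17/50; 3/10]
x' − x̄ = [-17/25, 3/5] = K·y
y = (KᵀK)⁻¹·Kᵀ·(x' − x̄) = [2]
z = y + H·x̄ = [2] + [-3] = [-1]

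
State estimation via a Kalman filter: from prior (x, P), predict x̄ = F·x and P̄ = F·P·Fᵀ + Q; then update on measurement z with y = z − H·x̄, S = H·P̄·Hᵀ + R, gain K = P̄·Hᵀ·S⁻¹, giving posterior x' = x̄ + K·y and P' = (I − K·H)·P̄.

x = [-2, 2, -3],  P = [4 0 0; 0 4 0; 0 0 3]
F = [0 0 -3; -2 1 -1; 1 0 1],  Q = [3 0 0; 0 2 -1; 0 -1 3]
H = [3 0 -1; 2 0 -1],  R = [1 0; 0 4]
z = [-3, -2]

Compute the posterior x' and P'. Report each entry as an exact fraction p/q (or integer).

x̄ = F·x = [9, 9, -5]
P̄ = F·P·Fᵀ + Q = [30 9 -9; 9 25 -12; -9 -12 10]
y = z − H·x̄ = [-35, -25]
S = H·P̄·Hᵀ + R = [335 235; 235 170]
K = P̄·Hᵀ·S⁻¹ = [41/115 -2/23; -28/115 59/115; 58/345 -137/345]
x' = x̄ + K·y = [-30/23, 108/23, -22/23]
P' = (I − K·H)·P̄ = [81/115 -264/115 202/115; -264/115 2197/115 -764/115; 202/115 -764/115 352/69]

x' = [-30/23, 108/23, -22/23]
P' = [81/115 -264/115 202/115; -264/115 2197/115 -764/115; 202/115 -764/115 352/69]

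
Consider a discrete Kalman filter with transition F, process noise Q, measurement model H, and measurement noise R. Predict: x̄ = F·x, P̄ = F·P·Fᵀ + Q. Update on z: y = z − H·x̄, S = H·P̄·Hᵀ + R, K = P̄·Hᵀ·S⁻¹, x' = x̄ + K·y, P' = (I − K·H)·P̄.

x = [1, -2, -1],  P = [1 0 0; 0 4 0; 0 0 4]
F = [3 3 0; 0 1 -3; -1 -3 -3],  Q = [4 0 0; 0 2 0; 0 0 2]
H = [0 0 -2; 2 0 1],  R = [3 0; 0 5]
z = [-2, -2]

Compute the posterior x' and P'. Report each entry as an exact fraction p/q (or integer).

x' = [-1459/1009, -2991/1009, 1080/1009]
P' = [16759/12108 904/1009 -1501/4036; 904/1009 14538/1009 252/1009; -1501/4036 252/1009 2997/4036]

x̄ = F·x = [-3, 1, 8]
P̄ = F·P·Fᵀ + Q = [49 12 -39; 12 42 24; -39 24 75]
y = z − H·x̄ = [14, -4]
S = H·P̄·Hᵀ + R = [303 6; 6 120]
K = P̄·Hᵀ·S⁻¹ = [1501/6054 5803/12108; -168/1009 412/1009; -999/2018 -1/4036]
x' = x̄ + K·y = [-1459/1009, -2991/1009, 1080/1009]
P' = (I − K·H)·P̄ = [16759/12108 904/1009 -1501/4036; 904/1009 14538/1009 252/1009; -1501/4036 252/1009 2997/4036]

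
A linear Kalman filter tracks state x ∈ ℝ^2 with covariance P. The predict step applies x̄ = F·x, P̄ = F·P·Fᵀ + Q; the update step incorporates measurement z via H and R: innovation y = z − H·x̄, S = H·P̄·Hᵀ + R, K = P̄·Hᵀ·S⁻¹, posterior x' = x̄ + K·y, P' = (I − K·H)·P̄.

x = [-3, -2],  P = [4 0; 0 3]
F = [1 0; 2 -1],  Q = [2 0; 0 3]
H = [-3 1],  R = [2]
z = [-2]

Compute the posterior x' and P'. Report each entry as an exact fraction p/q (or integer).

x̄ = F·x = [-3, -4]
P̄ = F·P·Fᵀ + Q = [6 8; 8 22]
y = z − H·x̄ = [-7]
S = H·P̄·Hᵀ + R = [30]
K = P̄·Hᵀ·S⁻¹ = [-1/3; -1/15]
x' = x̄ + K·y = [-2/3, -53/15]
P' = (I − K·H)·P̄ = [8/3 22/3; 22/3 328/15]

x' = [-2/3, -53/15]
P' = [8/3 22/3; 22/3 328/15]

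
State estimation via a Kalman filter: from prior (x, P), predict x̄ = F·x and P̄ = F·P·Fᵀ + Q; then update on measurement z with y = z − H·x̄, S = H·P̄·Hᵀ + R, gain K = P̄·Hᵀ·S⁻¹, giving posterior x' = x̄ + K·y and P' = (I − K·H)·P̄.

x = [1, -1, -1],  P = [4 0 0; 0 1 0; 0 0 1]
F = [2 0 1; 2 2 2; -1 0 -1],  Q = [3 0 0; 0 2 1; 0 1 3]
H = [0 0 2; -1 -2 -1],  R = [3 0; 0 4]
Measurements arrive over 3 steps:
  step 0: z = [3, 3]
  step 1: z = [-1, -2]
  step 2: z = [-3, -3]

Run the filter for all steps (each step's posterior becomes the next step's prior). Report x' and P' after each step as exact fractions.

step 0: x' = [494/1973, -4627/1973, 2613/1973], P' = [16005/3946 -5341/3946 -1479/3946; -5341/3946 5913/3946 -681/3946; -1479/3946 -681/3946 2613/3946]
step 1: x' = [2505737/1002551, -76594/1002551, -672759/1002551], P' = [13827985/3007653 -4412179/3007653 -506861/1002551; -4412179/3007653 4369384/3007653 -103663/1002551; -506861/1002551 -103663/1002551 669723/1002551]
step 2: x' = [16065270097/7375854837, 9581431688/7375854837, -3583126270/2458618279], P' = [34065621932/7375854837 -10786535840/7375854837 -1252390028/2458618279; -10786535840/7375854837 10671127715/7375854837 -254909158/2458618279; -1252390028/2458618279 -254909158/2458618279 1643966676/2458618279]

step 0: x̄ = F·x = [1, -2, 0]
step 0: P̄ = F·P·Fᵀ + Q = [20 18 -9; 18 26 -9; -9 -9 8]
step 0: y = z − H·x̄ = [3, 0]
step 0: S = H·P̄·Hᵀ + R = [35 38; 38 154]
step 0: K = P̄·Hᵀ·S⁻¹ = [-493/1973 -961/3946; -227/1973 -1451/3946; 871/1973 57/3946]
step 0: x' = x̄ + K·y = [494/1973, -4627/1973, 2613/1973]
step 0: P' = (I − K·H)·P̄ = [16005/3946 -5341/3946 -1479/3946; -5341/3946 5913/3946 -681/3946; -1479/3946 -681/3946 2613/3946]
step 1: x̄ = F·x = [3601/1973, -3040/1973, -3107/1973]
step 1: P̄ = F·P·Fᵀ + Q = [72555/3946 18823/1973 -15093/1973; 18823/1973 23004/1973 -7665/1973; -15093/1973 -7665/1973 13749/1973]
step 1: y = z − H·x̄ = [4241/1973, -9532/1973]
step 1: S = H·P̄·Hᵀ + R = [60915/1973 33348/1973; 33348/1973 328761/3946]
step 1: K = P̄·Hᵀ·S⁻¹ = [-1013722/3007653 -870761/3007653; -207326/3007653 -1003900/3007653; 446482/1002551 11116/1002551]
step 1: x' = x̄ + K·y = [2505737/1002551, -76594/1002551, -672759/1002551]
step 1: P' = (I − K·H)·P̄ = [13827985/3007653 -4412179/3007653 -506861/1002551; -4412179/3007653 4369384/3007653 -103663/1002551; -506861/1002551 -103663/1002551 669723/1002551]
step 2: x̄ = F·x = [4338715/1002551, 3512768/1002551, -1832978/1002551]
step 2: P̄ = F·P·Fᵀ + Q = [60261736/3007653 10645362/1002551 -25103390/3007653; 10645362/1002551 12297150/1002551 -4379329/1002551; -25103390/3007653 -4379329/1002551 21818947/3007653]
step 2: y = z − H·x̄ = [658303/1002551, 6523620/1002551]
step 2: S = H·P̄·Hᵀ + R = [96298747/3007653 59120834/3007653; 59120834/3007653 266662711/3007653]
step 2: K = P̄·Hᵀ·S⁻¹ = [-2504780056/7375854837 -2183845042/7375854837; -509818316/7375854837 -2447748029/7375854837; 1095977784/2458618279 29560417/2458618279]
step 2: x' = x̄ + K·y = [16065270097/7375854837, 9581431688/7375854837, -3583126270/2458618279]
step 2: P' = (I − K·H)·P̄ = [34065621932/7375854837 -10786535840/7375854837 -1252390028/2458618279; -10786535840/7375854837 10671127715/7375854837 -254909158/2458618279; -1252390028/2458618279 -254909158/2458618279 1643966676/2458618279]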